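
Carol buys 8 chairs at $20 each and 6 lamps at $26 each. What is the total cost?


Cost of chairs:
8 x $20 = $160
Cost of lamps:
6 x $26 = $156
Add both:
$160 + $156 = $316

$316


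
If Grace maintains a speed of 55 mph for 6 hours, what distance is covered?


Use the formula: distance = speed x time
Speed = 55 mph, Time = 6 hours
55 x 6 = 330 miles

330 miles


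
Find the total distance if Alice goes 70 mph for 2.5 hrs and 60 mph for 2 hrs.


Leg 1 distance:
70 x 2.5 = 175 miles
Leg 2 distance:
60 x 2 = 120 miles
Total distance:
175 + 120 = 295 miles

295 miles


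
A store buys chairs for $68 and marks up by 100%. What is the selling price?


Calculate the markup amount:
100% of $68 = $68
Add to cost:
$68 + $68 = $136

$136


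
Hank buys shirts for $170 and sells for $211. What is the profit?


Selling price = $211
Cost price = $170
Profit = selling price - cost price:
Profit = $211 - $170 = $41

$41


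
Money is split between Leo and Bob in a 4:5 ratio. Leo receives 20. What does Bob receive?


Find the multiplier:
20 / 4 = 5
Apply to Bob's share:
5 x 5 = 25

25


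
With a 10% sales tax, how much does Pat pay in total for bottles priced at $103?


Calculate the tax:
10% of $103 = $10.30
Add tax to price:
$103 + $10.30 = $113.30

$113.30


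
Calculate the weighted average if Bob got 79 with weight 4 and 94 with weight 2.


Weighted sum:
4 x 79 + 2 x 94 = 504
Total weight:
4 + 2 = 6
Weighted average:
504 / 6 = 84

84


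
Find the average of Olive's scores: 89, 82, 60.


Add the scores:
89 + 82 + 60 = 231
Divide by the number of tests:
231 / 3 = 77

77


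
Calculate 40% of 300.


Convert percentage to decimal:
40% = 0.4
Multiply:
300 x 0.4 = 120

120


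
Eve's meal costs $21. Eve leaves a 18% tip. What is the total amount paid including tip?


Calculate the tip:
18% of $21 = $3.78
Add tip to meal cost:
$21 + $3.78 = $24.78

$24.78


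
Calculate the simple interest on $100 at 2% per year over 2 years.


Use the formula I = P x R x T / 100
P x R x T = 100 x 2 x 2 = 400
I = 400 / 100 = $4

$4


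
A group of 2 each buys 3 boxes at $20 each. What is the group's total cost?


Cost per person:
3 x $20 = $60
Group total:
2 x $60 = $120

$120


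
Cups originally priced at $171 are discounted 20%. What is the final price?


Calculate the discount amount:
20% of $171 = $34.20
Subtract from original:
$171 - $34.20 = $136.80

$136.80


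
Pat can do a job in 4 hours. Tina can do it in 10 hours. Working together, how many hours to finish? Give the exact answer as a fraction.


Pat's rate: 1/4 of the job per hour
Tina's rate: 1/10 of the job per hour
Combined rate: 1/4 + 1/10 = 7/20 per hour
Time = 1 / (7/20) = 20/7 hours (≈ 2.86 hours)

20/7 hours


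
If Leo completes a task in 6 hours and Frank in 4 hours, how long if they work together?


Leo's rate: 1/6 of the job per hour
Frank's rate: 1/4 of the job per hour
Combined rate: 1/6 + 1/4 = 5/12 per hour
Time = 1 / (5/12) = 12/5 = 2.4 hours

2.4 hours


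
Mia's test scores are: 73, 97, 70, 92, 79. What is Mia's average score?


Add the scores:
73 + 97 + 70 + 92 + 79 = 411
Divide by the number of tests:
411 / 5 = 82.2

82.2


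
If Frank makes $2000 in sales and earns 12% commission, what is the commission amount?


Convert rate to decimal:
12% = 0.12
Multiply by sales:
$2000 x 0.12 = $240

$240


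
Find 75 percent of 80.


Convert percentage to decimal:
75% = 0.75
Multiply:
80 x 0.75 = 60

60


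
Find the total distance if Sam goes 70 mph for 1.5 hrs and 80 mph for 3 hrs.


Leg 1 distance:
70 x 1.5 = 105 miles
Leg 2 distance:
80 x 3 = 240 miles
Total distance:
105 + 240 = 345 miles

345 miles


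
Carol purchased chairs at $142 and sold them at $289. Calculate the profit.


Selling price = $289
Cost price = $142
Profit = selling price - cost price:
Profit = $289 - $142 = $147

$147


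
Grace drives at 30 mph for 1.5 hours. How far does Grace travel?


Use the formula: distance = speed x time
Speed = 30 mph, Time = 1.5 hours
30 x 1.5 = 45 miles

45 miles


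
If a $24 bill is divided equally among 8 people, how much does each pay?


Total bill: $24
Number of people: 8
Each pays: $24 / 8 = $3

$3


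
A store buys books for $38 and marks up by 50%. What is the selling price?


Calculate the markup amount:
50% of $38 = $19
Add to cost:
$38 + $19 = $57

$57


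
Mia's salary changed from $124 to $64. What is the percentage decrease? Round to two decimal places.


Find the absolute change:
|64 - 124| = 60
Divide by original and multiply by 100:
60 / 124 x 100 = 48.3870...% ≈ 48.39%

48.39%


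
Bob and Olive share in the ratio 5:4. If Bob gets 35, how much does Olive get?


Find the multiplier:
35 / 5 = 7
Apply to Olive's share:
4 x 7 = 28

28


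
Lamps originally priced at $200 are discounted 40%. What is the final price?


Calculate the discount amount:
40% of $200 = $80
Subtract from original:
$200 - $80 = $120

$120


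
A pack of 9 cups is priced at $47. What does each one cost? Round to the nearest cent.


Total cost: $47
Number of items: 9
Unit price: $47 / 9 = $5.2222... ≈ $5.22

$5.22


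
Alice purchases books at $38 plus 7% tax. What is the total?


Calculate the tax:
7% of $38 = $2.66
Add tax to price:
$38 + $2.66 = $40.66

$40.66


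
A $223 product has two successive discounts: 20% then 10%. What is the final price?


First discount:
20% of $223 = $44.60
Price after first discount:
$223 - $44.60 = $178.40
Second discount:
10% of $178.40 = $17.84
Final price:
$178.40 - $17.84 = $160.56

$160.56


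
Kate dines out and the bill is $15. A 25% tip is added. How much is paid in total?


Calculate the tip:
25% of $15 = $3.75
Add tip to meal cost:
$15 + $3.75 = $18.75

$18.75


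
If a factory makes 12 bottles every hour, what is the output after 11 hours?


Production rate: 12 bottles per hour
Time: 11 hours
Total: 12 x 11 = 132 bottles

132 bottles


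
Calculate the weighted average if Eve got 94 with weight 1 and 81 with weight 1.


Weighted sum:
1 x 94 + 1 x 81 = 175
Total weight:
1 + 1 = 2
Weighted average:
175 / 2 = 87.5

87.5


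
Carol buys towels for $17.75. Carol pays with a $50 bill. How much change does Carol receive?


Start with the amount paid:
$50
Subtract the price:
$50 - $17.75 = $32.25

$32.25


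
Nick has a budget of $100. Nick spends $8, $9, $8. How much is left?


Add up expenses:
$8 + $9 + $8 = $25
Subtract from budget:
$100 - $25 = $75

$75


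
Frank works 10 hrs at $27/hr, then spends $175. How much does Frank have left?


Calculate earnings:
10 x $27 = $270
Subtract spending:
$270 - $175 = $95

$95


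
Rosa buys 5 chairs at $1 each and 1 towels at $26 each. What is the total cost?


Cost of chairs:
5 x $1 = $5
Cost of towels:
1 x $26 = $26
Add both:
$5 + $26 = $31

$31


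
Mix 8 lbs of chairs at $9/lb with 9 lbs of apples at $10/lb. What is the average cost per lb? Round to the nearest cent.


Cost of chairs:
8 x $9 = $72
Cost of apples:
9 x $10 = $90
Total cost: $72 + $90 = $162
Total weight: 17 lbs
Average: $162 / 17 = $9.5294... ≈ $9.53/lb

$9.53/lb


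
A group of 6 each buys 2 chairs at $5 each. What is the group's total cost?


Cost per person:
2 x $5 = $10
Group total:
6 x $10 = $60

$60


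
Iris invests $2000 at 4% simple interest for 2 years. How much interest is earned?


Use the formula I = P x R x T / 100
P x R x T = 2000 x 4 x 2 = 16000
I = 16000 / 100 = $160

$160


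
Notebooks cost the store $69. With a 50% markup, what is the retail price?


Calculate the markup amount:
50% of $69 = $34.50
Add to cost:
$69 + $34.50 = $103.50

$103.50


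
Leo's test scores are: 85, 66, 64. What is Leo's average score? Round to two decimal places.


Add the scores:
85 + 66 + 64 = 215
Divide by the number of tests:
215 / 3 = 71.6666... ≈ 71.67

71.67


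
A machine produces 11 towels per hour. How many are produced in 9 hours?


Production rate: 11 towels per hour
Time: 9 hours
Total: 11 x 9 = 99 towels

99 towels


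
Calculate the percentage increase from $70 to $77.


Find the absolute change:
|77 - 70| = 7
Divide by original and multiply by 100:
7 / 70 x 100 = 10%

10%


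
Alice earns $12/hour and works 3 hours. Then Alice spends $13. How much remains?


Calculate earnings:
3 x $12 = $36
Subtract spending:
$36 - $13 = $23

$23


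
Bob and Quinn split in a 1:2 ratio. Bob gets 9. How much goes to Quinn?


Find the multiplier:
9 / 1 = 9
Apply to Quinn's share:
2 x 9 = 18

18


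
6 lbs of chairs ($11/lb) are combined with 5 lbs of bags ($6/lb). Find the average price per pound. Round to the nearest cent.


Cost of chairs:
6 x $11 = $66
Cost of bags:
5 x $6 = $30
Total cost: $66 + $30 = $96
Total weight: 11 lbs
Average: $96 / 11 = $8.7272... ≈ $8.73/lb

$8.73/lb


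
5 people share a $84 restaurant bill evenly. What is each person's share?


Total bill: $84
Number of people: 5
Each pays: $84 / 5 = $16.80

$16.80


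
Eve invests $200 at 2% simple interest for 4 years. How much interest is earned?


Use the formula I = P x R x T / 100
P x R x T = 200 x 2 x 4 = 1600
I = 1600 / 100 = $16

$16


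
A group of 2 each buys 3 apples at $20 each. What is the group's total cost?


Cost per person:
3 x $20 = $60
Group total:
2 x $60 = $120

$120


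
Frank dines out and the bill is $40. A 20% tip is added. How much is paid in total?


Calculate the tip:
20% of $40 = $8
Add tip to meal cost:
$40 + $8 = $48

$48


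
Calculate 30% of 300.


Convert percentage to decimal:
30% = 0.3
Multiply:
300 x 0.3 = 90

90


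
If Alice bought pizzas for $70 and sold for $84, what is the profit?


Selling price = $84
Cost price = $70
Profit = selling price - cost price:
Profit = $84 - $70 = $14

$14


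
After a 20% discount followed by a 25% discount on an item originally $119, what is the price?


First discount:
20% of $119 = $23.80
Price after first discount:
$119 - $23.80 = $95.20
Second discount:
25% of $95.20 = $23.80
Final price:
$95.20 - $23.80 = $71.40

$71.40


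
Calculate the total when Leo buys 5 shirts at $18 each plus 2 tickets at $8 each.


Cost of shirts:
5 x $18 = $90
Cost of tickets:
2 x $8 = $16
Add both:
$90 + $16 = $106

$106


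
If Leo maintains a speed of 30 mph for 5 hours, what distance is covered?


Use the formula: distance = speed x time
Speed = 30 mph, Time = 5 hours
30 x 5 = 150 miles

150 miles


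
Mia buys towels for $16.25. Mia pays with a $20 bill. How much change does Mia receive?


Start with the amount paid:
$20
Subtract the price:
$20 - $16.25 = $3.75

$3.75


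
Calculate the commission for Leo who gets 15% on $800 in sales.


Convert rate to decimal:
15% = 0.15
Multiply by sales:
$800 x 0.15 = $120

$120


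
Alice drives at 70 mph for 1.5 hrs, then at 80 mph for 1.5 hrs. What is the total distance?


Leg 1 distance:
70 x 1.5 = 105 miles
Leg 2 distance:
80 x 1.5 = 120 miles
Total distance:
105 + 120 = 225 miles

225 miles


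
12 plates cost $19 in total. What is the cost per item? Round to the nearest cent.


Total cost: $19
Number of items: 12
Unit price: $19 / 12 = $1.5833... ≈ $1.58

$1.58


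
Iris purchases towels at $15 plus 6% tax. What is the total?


Calculate the tax:
6% of $15 = $0.90
Add tax to price:
$15 + $0.90 = $15.90

$15.90


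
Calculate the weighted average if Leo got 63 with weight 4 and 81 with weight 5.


Weighted sum:
4 x 63 + 5 x 81 = 657
Total weight:
4 + 5 = 9
Weighted average:
657 / 9 = 73

73


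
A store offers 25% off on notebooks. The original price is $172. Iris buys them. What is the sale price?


Calculate the discount amount:
25% of $172 = $43
Subtract from original:
$172 - $43 = $129

$129


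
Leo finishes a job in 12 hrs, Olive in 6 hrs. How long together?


Leo's rate: 1/12 of the job per hour
Olive's rate: 1/6 of the job per hour
Combined rate: 1/12 + 1/6 = 1/4 per hour
Time = 1 / (1/4) = 4 hours

4 hours


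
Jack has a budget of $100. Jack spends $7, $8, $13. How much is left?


Add up expenses:
$7 + $8 + $13 = $28
Subtract from budget:
$100 - $28 = $72

$72


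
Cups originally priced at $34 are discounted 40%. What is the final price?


Calculate the discount amount:
40% of $34 = $13.60
Subtract from original:
$34 - $13.60 = $20.40

$20.40


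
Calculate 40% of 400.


Convert percentage to decimal:
40% = 0.4
Multiply:
400 x 0.4 = 160

160


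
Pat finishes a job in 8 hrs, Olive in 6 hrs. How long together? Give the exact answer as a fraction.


Pat's rate: 1/8 of the job per hour
Olive's rate: 1/6 of the job per hour
Combined rate: 1/8 + 1/6 = 7/24 per hour
Time = 1 / (7/24) = 24/7 hours (≈ 3.43 hours)

24/7 hours


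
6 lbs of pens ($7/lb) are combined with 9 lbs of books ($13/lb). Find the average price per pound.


Cost of pens:
6 x $7 = $42
Cost of books:
9 x $13 = $117
Total cost: $42 + $117 = $159
Total weight: 15 lbs
Average: $159 / 15 = $10.60/lb

$10.60/lb


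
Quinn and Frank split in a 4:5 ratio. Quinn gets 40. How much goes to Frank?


Find the multiplier:
40 / 4 = 10
Apply to Frank's share:
5 x 10 = 50

50


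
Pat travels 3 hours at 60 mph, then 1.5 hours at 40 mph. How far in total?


Leg 1 distance:
60 x 3 = 180 miles
Leg 2 distance:
40 x 1.5 = 60 miles
Total distance:
180 + 60 = 240 miles

240 miles


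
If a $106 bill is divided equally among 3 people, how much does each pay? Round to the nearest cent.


Total bill: $106
Number of people: 3
Each pays: $106 / 3 = $35.3333... ≈ $35.33

$35.33


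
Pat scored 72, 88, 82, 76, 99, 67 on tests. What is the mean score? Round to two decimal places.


Add the scores:
72 + 88 + 82 + 76 + 99 + 67 = 484
Divide by the number of tests:
484 / 6 = 80.6666... ≈ 80.67

80.67


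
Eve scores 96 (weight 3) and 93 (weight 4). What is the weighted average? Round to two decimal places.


Weighted sum:
3 x 96 + 4 x 93 = 660
Total weight:
3 + 4 = 7
Weighted average:
660 / 7 = 94.2857... ≈ 94.29

94.29


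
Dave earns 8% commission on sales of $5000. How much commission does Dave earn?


Convert rate to decimal:
8% = 0.08
Multiply by sales:
$5000 x 0.08 = $400

$400


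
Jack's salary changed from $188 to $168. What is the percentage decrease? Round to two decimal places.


Find the absolute change:
|168 - 188| = 20
Divide by original and multiply by 100:
20 / 188 x 100 = 10.6382...% ≈ 10.64%

10.64%


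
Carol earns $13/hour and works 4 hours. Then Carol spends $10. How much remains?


Calculate earnings:
4 x $13 = $52
Subtract spending:
$52 - $10 = $42

$42


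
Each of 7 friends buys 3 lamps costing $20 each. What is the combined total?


Cost per person:
3 x $20 = $60
Group total:
7 x $60 = $420

$420


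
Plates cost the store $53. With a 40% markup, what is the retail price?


Calculate the markup amount:
40% of $53 = $21.20
Add to cost:
$53 + $21.20 = $74.20

$74.20


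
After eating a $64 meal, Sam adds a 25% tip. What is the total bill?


Calculate the tip:
25% of $64 = $16
Add tip to meal cost:
$64 + $16 = $80

$80


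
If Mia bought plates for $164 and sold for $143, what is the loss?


Selling price = $143
Cost price = $164
Loss = cost price - selling price:
Loss = $164 - $143 = $21

$21


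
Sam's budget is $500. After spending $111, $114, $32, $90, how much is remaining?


Add up expenses:
$111 + $114 + $32 + $90 = $347
Subtract from budget:
$500 - $347 = $153

$153


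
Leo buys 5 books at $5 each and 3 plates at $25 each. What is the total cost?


Cost of books:
5 x $5 = $25
Cost of plates:
3 x $25 = $75
Add both:
$25 + $75 = $100

$100


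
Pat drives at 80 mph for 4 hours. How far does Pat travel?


Use the formula: distance = speed x time
Speed = 80 mph, Time = 4 hours
80 x 4 = 320 miles

320 miles


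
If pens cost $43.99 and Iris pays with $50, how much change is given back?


Start with the amount paid:
$50
Subtract the price:
$50 - $43.99 = $6.01

$6.01


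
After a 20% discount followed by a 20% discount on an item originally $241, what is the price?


First discount:
20% of $241 = $48.20
Price after first discount:
$241 - $48.20 = $192.80
Second discount:
20% of $192.80 = $38.56
Final price:
$192.80 - $38.56 = $154.24

$154.24


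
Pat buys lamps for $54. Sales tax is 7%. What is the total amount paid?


Calculate the tax:
7% of $54 = $3.78
Add tax to price:
$54 + $3.78 = $57.78

$57.78


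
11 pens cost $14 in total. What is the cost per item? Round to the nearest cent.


Total cost: $14
Number of items: 11
Unit price: $14 / 11 = $1.2727... ≈ $1.27

$1.27


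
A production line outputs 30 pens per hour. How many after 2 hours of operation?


Production rate: 30 pens per hour
Time: 2 hours
Total: 30 x 2 = 60 pens

60 pens


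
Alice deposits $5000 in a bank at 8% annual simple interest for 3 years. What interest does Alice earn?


Use the formula I = P x R x T / 100
P x R x T = 5000 x 8 x 3 = 120000
I = 120000 / 100 = $1200

$1200


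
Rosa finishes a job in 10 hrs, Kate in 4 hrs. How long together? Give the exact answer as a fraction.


Rosa's rate: 1/10 of the job per hour
Kate's rate: 1/4 of the job per hour
Combined rate: 1/10 + 1/4 = 7/20 per hour
Time = 1 / (7/20) = 20/7 hours (≈ 2.86 hours)

20/7 hours


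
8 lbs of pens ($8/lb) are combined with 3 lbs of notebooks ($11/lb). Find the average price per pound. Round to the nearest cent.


Cost of pens:
8 x $8 = $64
Cost of notebooks:
3 x $11 = $33
Total cost: $64 + $33 = $97
Total weight: 11 lbs
Average: $97 / 11 = $8.8181... ≈ $8.82/lb

$8.82/lb


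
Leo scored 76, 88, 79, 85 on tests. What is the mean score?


Add the scores:
76 + 88 + 79 + 85 = 328
Divide by the number of tests:
328 / 4 = 82

82


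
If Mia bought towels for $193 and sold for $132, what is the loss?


Selling price = $132
Cost price = $193
Loss = cost price - selling price:
Loss = $193 - $132 = $61

$61


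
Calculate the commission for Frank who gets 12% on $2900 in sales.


Convert rate to decimal:
12% = 0.12
Multiply by sales:
$2900 x 0.12 = $348

$348


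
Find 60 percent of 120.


Convert percentage to decimal:
60% = 0.6
Multiply:
120 x 0.6 = 72

72


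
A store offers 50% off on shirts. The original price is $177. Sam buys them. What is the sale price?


Calculate the discount amount:
50% of $177 = $88.50
Subtract from original:
$177 - $88.50 = $88.50

$88.50


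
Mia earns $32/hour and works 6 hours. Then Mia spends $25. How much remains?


Calculate earnings:
6 x $32 = $192
Subtract spending:
$192 - $25 = $167

$167


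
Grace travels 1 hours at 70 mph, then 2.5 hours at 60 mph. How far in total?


Leg 1 distance:
70 x 1 = 70 miles
Leg 2 distance:
60 x 2.5 = 150 miles
Total distance:
70 + 150 = 220 miles

220 miles


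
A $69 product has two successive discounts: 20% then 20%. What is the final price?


First discount:
20% of $69 = $13.80
Price after first discount:
$69 - $13.80 = $55.20
Second discount:
20% of $55.20 = $11.04
Final price:
$55.20 - $11.04 = $44.16

$44.16


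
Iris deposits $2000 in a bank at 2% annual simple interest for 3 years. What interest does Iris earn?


Use the formula I = P x R x T / 100
P x R x T = 2000 x 2 x 3 = 12000
I = 12000 / 100 = $120

$120


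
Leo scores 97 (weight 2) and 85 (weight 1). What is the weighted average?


Weighted sum:
2 x 97 + 1 x 85 = 279
Total weight:
2 + 1 = 3
Weighted average:
279 / 3 = 93

93


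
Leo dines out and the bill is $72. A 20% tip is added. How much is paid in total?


Calculate the tip:
20% of $72 = $14.40
Add tip to meal cost:
$72 + $14.40 = $86.40

$86.40


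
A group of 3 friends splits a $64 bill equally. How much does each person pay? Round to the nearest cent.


Total bill: $64
Number of people: 3
Each pays: $64 / 3 = $21.3333... ≈ $21.33

$21.33


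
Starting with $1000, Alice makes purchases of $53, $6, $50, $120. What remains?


Add up expenses:
$53 + $6 + $50 + $120 = $229
Subtract from budget:
$1000 - $229 = $771

$771


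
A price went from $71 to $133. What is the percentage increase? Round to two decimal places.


Find the absolute change:
|133 - 71| = 62
Divide by original and multiply by 100:
62 / 71 x 100 = 87.3239...% ≈ 87.32%

87.32%


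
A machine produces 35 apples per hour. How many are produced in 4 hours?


Production rate: 35 apples per hour
Time: 4 hours
Total: 35 x 4 = 140 apples

140 apples


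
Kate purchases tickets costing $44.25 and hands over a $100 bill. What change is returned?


Start with the amount paid:
$100
Subtract the price:
$100 - $44.25 = $55.75

$55.75


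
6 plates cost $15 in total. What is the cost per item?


Total cost: $15
Number of items: 6
Unit price: $15 / 6 = $2.50

$2.50


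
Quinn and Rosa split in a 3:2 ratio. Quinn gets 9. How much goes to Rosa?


Find the multiplier:
9 / 3 = 3
Apply to Rosa's share:
2 x 3 = 6

6


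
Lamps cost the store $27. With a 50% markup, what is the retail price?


Calculate the markup amount:
50% of $27 = $13.50
Add to cost:
$27 + $13.50 = $40.50

$40.50


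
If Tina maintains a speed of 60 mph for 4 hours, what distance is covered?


Use the formula: distance = speed x time
Speed = 60 mph, Time = 4 hours
60 x 4 = 240 miles

240 miles


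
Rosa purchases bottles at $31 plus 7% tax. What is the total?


Calculate the tax:
7% of $31 = $2.17
Add tax to price:
$31 + $2.17 = $33.17

$33.17


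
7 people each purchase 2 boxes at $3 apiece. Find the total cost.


Cost per person:
2 x $3 = $6
Group total:
7 x $6 = $42

$42


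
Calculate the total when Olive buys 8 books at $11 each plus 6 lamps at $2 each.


Cost of books:
8 x $11 = $88
Cost of lamps:
6 x $2 = $12
Add both:
$88 + $12 = $100

$100


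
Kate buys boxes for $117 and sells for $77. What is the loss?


Selling price = $77
Cost price = $117
Loss = cost price - selling price:
Loss = $117 - $77 = $40

$40


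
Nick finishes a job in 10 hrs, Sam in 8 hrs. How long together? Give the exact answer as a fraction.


Nick's rate: 1/10 of the job per hour
Sam's rate: 1/8 of the job per hour
Combined rate: 1/10 + 1/8 = 9/40 per hour
Time = 1 / (9/40) = 40/9 hours (≈ 4.44 hours)

40/9 hours


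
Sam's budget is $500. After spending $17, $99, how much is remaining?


Add up expenses:
$17 + $99 = $116
Subtract from budget:
$500 - $116 = $384

$384


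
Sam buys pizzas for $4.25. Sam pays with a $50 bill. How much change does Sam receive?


Start with the amount paid:
$50
Subtract the price:
$50 - $4.25 = $45.75

$45.75


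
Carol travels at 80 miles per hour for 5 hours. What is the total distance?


Use the formula: distance = speed x time
Speed = 80 mph, Time = 5 hours
80 x 5 = 400 miles

400 miles


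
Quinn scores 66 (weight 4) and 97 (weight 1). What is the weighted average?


Weighted sum:
4 x 66 + 1 x 97 = 361
Total weight:
4 + 1 = 5
Weighted average:
361 / 5 = 72.2

72.2


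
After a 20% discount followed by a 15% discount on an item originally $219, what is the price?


First discount:
20% of $219 = $43.80
Price after first discount:
$219 - $43.80 = $175.20
Second discount:
15% of $175.20 = $26.28
Final price:
$175.20 - $26.28 = $148.92

$148.92


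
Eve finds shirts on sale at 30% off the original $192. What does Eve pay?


Calculate the discount amount:
30% of $192 = $57.60
Subtract from original:
$192 - $57.60 = $134.40

$134.40


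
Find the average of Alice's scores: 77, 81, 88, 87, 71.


Add the scores:
77 + 81 + 88 + 87 + 71 = 404
Divide by the number of tests:
404 / 5 = 80.8

80.8


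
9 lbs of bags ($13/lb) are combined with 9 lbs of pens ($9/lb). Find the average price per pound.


Cost of bags:
9 x $13 = $117
Cost of pens:
9 x $9 = $81
Total cost: $117 + $81 = $198
Total weight: 18 lbs
Average: $198 / 18 = $11/lb

$11/lb


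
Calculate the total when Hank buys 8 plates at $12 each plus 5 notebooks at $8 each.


Cost of plates:
8 x $12 = $96
Cost of notebooks:
5 x $8 = $40
Add both:
$96 + $40 = $136

$136


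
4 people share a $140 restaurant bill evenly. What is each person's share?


Total bill: $140
Number of people: 4
Each pays: $140 / 4 = $35

$35


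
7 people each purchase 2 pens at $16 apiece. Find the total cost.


Cost per person:
2 x $16 = $32
Group total:
7 x $32 = $224

$224


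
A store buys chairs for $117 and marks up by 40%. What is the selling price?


Calculate the markup amount:
40% of $117 = $46.80
Add to cost:
$117 + $46.80 = $163.80

$163.80


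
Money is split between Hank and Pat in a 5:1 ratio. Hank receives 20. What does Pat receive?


Find the multiplier:
20 / 5 = 4
Apply to Pat's share:
1 x 4 = 4

4


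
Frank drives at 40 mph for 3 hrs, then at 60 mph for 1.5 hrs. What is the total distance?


Leg 1 distance:
40 x 3 = 120 miles
Leg 2 distance:
60 x 1.5 = 90 miles
Total distance:
120 + 90 = 210 miles

210 miles


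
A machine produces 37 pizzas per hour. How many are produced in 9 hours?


Production rate: 37 pizzas per hour
Time: 9 hours
Total: 37 x 9 = 333 pizzas

333 pizzas


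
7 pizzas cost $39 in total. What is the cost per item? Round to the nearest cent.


Total cost: $39
Number of items: 7
Unit price: $39 / 7 = $5.5714... ≈ $5.57

$5.57


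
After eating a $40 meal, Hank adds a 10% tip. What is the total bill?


Calculate the tip:
10% of $40 = $4
Add tip to meal cost:
$40 + $4 = $44

$44


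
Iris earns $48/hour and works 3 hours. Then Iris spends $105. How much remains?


Calculate earnings:
3 x $48 = $144
Subtract spending:
$144 - $105 = $39

$39


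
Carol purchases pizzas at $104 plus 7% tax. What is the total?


Calculate the tax:
7% of $104 = $7.28
Add tax to price:
$104 + $7.28 = $111.28

$111.28


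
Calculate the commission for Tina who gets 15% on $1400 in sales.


Convert rate to decimal:
15% = 0.15
Multiply by sales:
$1400 x 0.15 = $210

$210


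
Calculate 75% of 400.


Convert percentage to decimal:
75% = 0.75
Multiply:
400 x 0.75 = 300

300


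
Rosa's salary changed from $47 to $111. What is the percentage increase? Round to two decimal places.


Find the absolute change:
|111 - 47| = 64
Divide by original and multiply by 100:
64 / 47 x 100 = 136.1702...% ≈ 136.17%

136.17%


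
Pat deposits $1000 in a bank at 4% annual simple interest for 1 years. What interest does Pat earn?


Use the formula I = P x R x T / 100
P x R x T = 1000 x 4 x 1 = 4000
I = 4000 / 100 = $40

$40


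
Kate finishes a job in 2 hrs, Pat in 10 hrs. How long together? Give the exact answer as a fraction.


Kate's rate: 1/2 of the job per hour
Pat's rate: 1/10 of the job per hour
Combined rate: 1/2 + 1/10 = 3/5 per hour
Time = 1 / (3/5) = 5/3 hours (≈ 1.67 hours)

5/3 hours


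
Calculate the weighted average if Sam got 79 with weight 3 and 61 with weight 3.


Weighted sum:
3 x 79 + 3 x 61 = 420
Total weight:
3 + 3 = 6
Weighted average:
420 / 6 = 70

70


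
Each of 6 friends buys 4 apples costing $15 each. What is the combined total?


Cost per person:
4 x $15 = $60
Group total:
6 x $60 = $360

$360


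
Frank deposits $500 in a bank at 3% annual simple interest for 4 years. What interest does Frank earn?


Use the formula I = P x R x T / 100
P x R x T = 500 x 3 x 4 = 6000
I = 6000 / 100 = $60

$60


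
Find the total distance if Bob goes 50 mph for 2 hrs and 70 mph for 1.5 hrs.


Leg 1 distance:
50 x 2 = 100 miles
Leg 2 distance:
70 x 1.5 = 105 miles
Total distance:
100 + 105 = 205 miles

205 miles


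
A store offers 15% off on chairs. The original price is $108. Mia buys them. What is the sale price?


Calculate the discount amount:
15% of $108 = $16.20
Subtract from original:
$108 - $16.20 = $91.80

$91.80


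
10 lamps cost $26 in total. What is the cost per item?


Total cost: $26
Number of items: 10
Unit price: $26 / 10 = $2.60

$2.60


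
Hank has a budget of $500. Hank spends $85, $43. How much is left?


Add up expenses:
$85 + $43 = $128
Subtract from budget:
$500 - $128 = $372

$372


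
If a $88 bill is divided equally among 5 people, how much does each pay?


Total bill: $88
Number of people: 5
Each pays: $88 / 5 = $17.60

$17.60


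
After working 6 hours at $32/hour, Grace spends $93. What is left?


Calculate earnings:
6 x $32 = $192
Subtract spending:
$192 - $93 = $99

$99


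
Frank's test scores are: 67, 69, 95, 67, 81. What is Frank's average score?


Add the scores:
67 + 69 + 95 + 67 + 81 = 379
Divide by the number of tests:
379 / 5 = 75.8

75.8


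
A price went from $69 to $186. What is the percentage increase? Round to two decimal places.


Find the absolute change:
|186 - 69| = 117
Divide by original and multiply by 100:
117 / 69 x 100 = 169.5652...% ≈ 169.57%

169.57%


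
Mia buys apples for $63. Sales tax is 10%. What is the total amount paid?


Calculate the tax:
10% of $63 = $6.30
Add tax to price:
$63 + $6.30 = $69.30

$69.30


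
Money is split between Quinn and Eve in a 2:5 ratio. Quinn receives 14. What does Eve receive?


Find the multiplier:
14 / 2 = 7
Apply to Eve's share:
5 x 7 = 35

35


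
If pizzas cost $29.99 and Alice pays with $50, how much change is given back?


Start with the amount paid:
$50
Subtract the price:
$50 - $29.99 = $20.01

$20.01


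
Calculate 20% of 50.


Convert percentage to decimal:
20% = 0.2
Multiply:
50 x 0.2 = 10

10


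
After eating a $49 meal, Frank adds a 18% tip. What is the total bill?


Calculate the tip:
18% of $49 = $8.82
Add tip to meal cost:
$49 + $8.82 = $57.82

$57.82


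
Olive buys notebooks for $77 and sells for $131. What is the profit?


Selling price = $131
Cost price = $77
Profit = selling price - cost price:
Profit = $131 - $77 = $54

$54


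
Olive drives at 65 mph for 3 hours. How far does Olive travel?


Use the formula: distance = speed x time
Speed = 65 mph, Time = 3 hours
65 x 3 = 195 miles

195 miles


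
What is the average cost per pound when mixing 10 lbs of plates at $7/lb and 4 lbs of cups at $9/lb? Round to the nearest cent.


Cost of plates:
10 x $7 = $70
Cost of cups:
4 x $9 = $36
Total cost: $70 + $36 = $106
Total weight: 14 lbs
Average: $106 / 14 = $7.5714... ≈ $7.57/lb

$7.57/lb


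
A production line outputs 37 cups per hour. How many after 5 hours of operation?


Production rate: 37 cups per hour
Time: 5 hours
Total: 37 x 5 = 185 cups

185 cups


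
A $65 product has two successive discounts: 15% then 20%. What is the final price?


First discount:
15% of $65 = $9.75
Price after first discount:
$65 - $9.75 = $55.25
Second discount:
20% of $55.25 = $11.05
Final price:
$55.25 - $11.05 = $44.20

$44.20


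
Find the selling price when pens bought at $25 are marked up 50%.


Calculate the markup amount:
50% of $25 = $12.50
Add to cost:
$25 + $12.50 = $37.50

$37.50


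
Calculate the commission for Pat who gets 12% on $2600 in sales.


Convert rate to decimal:
12% = 0.12
Multiply by sales:
$2600 x 0.12 = $312

$312


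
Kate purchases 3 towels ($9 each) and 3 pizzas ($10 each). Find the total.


Cost of towels:
3 x $9 = $27
Cost of pizzas:
3 x $10 = $30
Add both:
$27 + $30 = $57

$57


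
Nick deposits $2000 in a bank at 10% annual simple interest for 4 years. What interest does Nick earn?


Use the formula I = P x R x T / 100
P x R x T = 2000 x 10 x 4 = 80000
I = 80000 / 100 = $800

$800


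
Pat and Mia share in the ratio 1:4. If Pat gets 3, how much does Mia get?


Find the multiplier:
3 / 1 = 3
Apply to Mia's share:
4 x 3 = 12

12


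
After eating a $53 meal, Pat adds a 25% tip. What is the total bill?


Calculate the tip:
25% of $53 = $13.25
Add tip to meal cost:
$53 + $13.25 = $66.25

$66.25


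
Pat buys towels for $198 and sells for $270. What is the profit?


Selling price = $270
Cost price = $198
Profit = selling price - cost price:
Profit = $270 - $198 = $72

$72


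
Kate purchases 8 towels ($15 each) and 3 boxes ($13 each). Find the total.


Cost of towels:
8 x $15 = $120
Cost of boxes:
3 x $13 = $39
Add both:
$120 + $39 = $159

$159


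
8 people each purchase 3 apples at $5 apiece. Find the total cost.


Cost per person:
3 x $5 = $15
Group total:
8 x $15 = $120

$120


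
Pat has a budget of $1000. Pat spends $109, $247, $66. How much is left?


Add up expenses:
$109 + $247 + $66 = $422
Subtract from budget:
$1000 - $422 = $578

$578


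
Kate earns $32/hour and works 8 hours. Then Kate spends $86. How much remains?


Calculate earnings:
8 x $32 = $256
Subtract spending:
$256 - $86 = $170

$170


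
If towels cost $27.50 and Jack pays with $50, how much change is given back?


Start with the amount paid:
$50
Subtract the price:
$50 - $27.50 = $22.50

$22.50


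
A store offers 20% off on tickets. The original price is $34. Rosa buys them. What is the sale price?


Calculate the discount amount:
20% of $34 = $6.80
Subtract from original:
$34 - $6.80 = $27.20

$27.20


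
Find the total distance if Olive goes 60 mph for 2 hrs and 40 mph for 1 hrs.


Leg 1 distance:
60 x 2 = 120 miles
Leg 2 distance:
40 x 1 = 40 miles
Total distance:
120 + 40 = 160 miles

160 miles


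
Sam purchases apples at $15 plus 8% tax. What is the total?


Calculate the tax:
8% of $15 = $1.20
Add tax to price:
$15 + $1.20 = $16.20

$16.20


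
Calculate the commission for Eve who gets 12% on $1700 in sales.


Convert rate to decimal:
12% = 0.12
Multiply by sales:
$1700 x 0.12 = $204

$204


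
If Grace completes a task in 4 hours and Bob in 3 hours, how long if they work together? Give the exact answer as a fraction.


Grace's rate: 1/4 of the job per hour
Bob's rate: 1/3 of the job per hour
Combined rate: 1/4 + 1/3 = 7/12 per hour
Time = 1 / (7/12) = 12/7 hours (≈ 1.71 hours)

12/7 hours


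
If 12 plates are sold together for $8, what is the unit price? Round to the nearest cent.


Total cost: $8
Number of items: 12
Unit price: $8 / 12 = $0.6666... ≈ $0.67

$0.67


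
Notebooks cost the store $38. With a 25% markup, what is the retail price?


Calculate the markup amount:
25% of $38 = $9.50
Add to cost:
$38 + $9.50 = $47.50

$47.50


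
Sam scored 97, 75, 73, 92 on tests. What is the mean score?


Add the scores:
97 + 75 + 73 + 92 = 337
Divide by the number of tests:
337 / 4 = 84.25

84.25


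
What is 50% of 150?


Convert percentage to decimal:
50% = 0.5
Multiply:
150 x 0.5 = 75

75


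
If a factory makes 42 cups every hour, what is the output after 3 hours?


Production rate: 42 cups per hour
Time: 3 hours
Total: 42 x 3 = 126 cups

126 cups


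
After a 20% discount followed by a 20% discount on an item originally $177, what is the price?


First discount:
20% of $177 = $35.40
Price after first discount:
$177 - $35.40 = $141.60
Second discount:
20% of $141.60 = $28.32
Final price:
$141.60 - $28.32 = $113.28

$113.28


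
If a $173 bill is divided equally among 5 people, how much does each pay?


Total bill: $173
Number of people: 5
Each pays: $173 / 5 = $34.60

$34.60


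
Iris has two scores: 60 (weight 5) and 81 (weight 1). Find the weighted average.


Weighted sum:
5 x 60 + 1 x 81 = 381
Total weight:
5 + 1 = 6
Weighted average:
381 / 6 = 63.5

63.5


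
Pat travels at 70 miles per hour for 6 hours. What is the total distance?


Use the formula: distance = speed x time
Speed = 70 mph, Time = 6 hours
70 x 6 = 420 miles

420 miles


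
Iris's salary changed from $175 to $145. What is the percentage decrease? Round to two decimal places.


Find the absolute change:
|145 - 175| = 30
Divide by original and multiply by 100:
30 / 175 x 100 = 17.1428...% ≈ 17.14%

17.14%


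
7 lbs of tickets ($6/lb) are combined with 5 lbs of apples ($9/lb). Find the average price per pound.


Cost of tickets:
7 x $6 = $42
Cost of apples:
5 x $9 = $45
Total cost: $42 + $45 = $87
Total weight: 12 lbs
Average: $87 / 12 = $7.25/lb

$7.25/lb


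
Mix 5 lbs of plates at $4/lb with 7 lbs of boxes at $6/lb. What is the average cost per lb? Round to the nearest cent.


Cost of plates:
5 x $4 = $20
Cost of boxes:
7 x $6 = $42
Total cost: $20 + $42 = $62
Total weight: 12 lbs
Average: $62 / 12 = $5.1666... ≈ $5.17/lb

$5.17/lb


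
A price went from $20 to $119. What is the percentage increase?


Find the absolute change:
|119 - 20| = 99
Divide by original and multiply by 100:
99 / 20 x 100 = 495%

495%


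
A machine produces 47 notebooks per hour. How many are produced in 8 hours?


Production rate: 47 notebooks per hour
Time: 8 hours
Total: 47 x 8 = 376 notebooks

376 notebooks


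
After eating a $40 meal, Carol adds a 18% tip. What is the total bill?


Calculate the tip:
18% of $40 = $7.20
Add tip to meal cost:
$40 + $7.20 = $47.20

$47.20


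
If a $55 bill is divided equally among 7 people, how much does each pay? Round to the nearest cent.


Total bill: $55
Number of people: 7
Each pays: $55 / 7 = $7.8571... ≈ $7.86

$7.86


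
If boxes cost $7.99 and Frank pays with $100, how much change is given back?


Start with the amount paid:
$100
Subtract the price:
$100 - $7.99 = $92.01

$92.01


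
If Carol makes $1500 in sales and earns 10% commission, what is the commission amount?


Convert rate to decimal:
10% = 0.1
Multiply by sales:
$1500 x 0.1 = $150

$150


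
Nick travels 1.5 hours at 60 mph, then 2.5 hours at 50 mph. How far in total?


Leg 1 distance:
60 x 1.5 = 90 miles
Leg 2 distance:
50 x 2.5 = 125 miles
Total distance:
90 + 125 = 215 miles

215 miles


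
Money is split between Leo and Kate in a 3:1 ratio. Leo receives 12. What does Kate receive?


Find the multiplier:
12 / 3 = 4
Apply to Kate's share:
1 x 4 = 4

4


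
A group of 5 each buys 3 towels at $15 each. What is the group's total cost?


Cost per person:
3 x $15 = $45
Group total:
5 x $45 = $225

$225


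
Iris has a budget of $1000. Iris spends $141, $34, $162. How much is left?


Add up expenses:
$141 + $34 + $162 = $337
Subtract from budget:
$1000 - $337 = $663

$663


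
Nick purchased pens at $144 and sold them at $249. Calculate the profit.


Selling price = $249
Cost price = $144
Profit = selling price - cost price:
Profit = $249 - $144 = $105

$105


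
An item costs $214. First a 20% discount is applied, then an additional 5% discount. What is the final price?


First discount:
20% of $214 = $42.80
Price after first discount:
$214 - $42.80 = $171.20
Second discount:
5% of $171.20 = $8.56
Final price:
$171.20 - $8.56 = $162.64

$162.64


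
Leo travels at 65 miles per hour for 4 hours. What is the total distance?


Use the formula: distance = speed x time
Speed = 65 mph, Time = 4 hours
65 x 4 = 260 miles

260 miles


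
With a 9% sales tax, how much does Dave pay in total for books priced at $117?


Calculate the tax:
9% of $117 = $10.53
Add tax to price:
$117 + $10.53 = $127.53

$127.53


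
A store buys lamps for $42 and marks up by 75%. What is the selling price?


Calculate the markup amount:
75% of $42 = $31.50
Add to cost:
$42 + $31.50 = $73.50

$73.50


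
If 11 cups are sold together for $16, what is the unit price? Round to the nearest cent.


Total cost: $16
Number of items: 11
Unit price: $16 / 11 = $1.4545... ≈ $1.45

$1.45
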